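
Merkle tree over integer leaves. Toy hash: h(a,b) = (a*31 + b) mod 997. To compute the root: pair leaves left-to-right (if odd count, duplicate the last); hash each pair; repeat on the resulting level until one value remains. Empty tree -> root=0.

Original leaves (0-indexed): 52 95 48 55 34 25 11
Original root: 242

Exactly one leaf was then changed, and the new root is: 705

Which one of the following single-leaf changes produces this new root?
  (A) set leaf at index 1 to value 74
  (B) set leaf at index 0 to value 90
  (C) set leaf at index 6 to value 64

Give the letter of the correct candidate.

Original leaves: [52, 95, 48, 55, 34, 25, 11]
Target new root: 705
Try each candidate change and compute the resulting root:
Candidate A: set leaf[1] = 74 -> leaves = [52, 74, 48, 55, 34, 25, 11]
  L0: [52, 74, 48, 55, 34, 25, 11]
  L1: h(52,74)=(52*31+74)%997=689 h(48,55)=(48*31+55)%997=546 h(34,25)=(34*31+25)%997=82 h(11,11)=(11*31+11)%997=352 -> [689, 546, 82, 352]
  L2: h(689,546)=(689*31+546)%997=968 h(82,352)=(82*31+352)%997=900 -> [968, 900]
  L3: h(968,900)=(968*31+900)%997=1 -> [1]
  root = 1 != target 705
Candidate B: set leaf[0] = 90 -> leaves = [90, 95, 48, 55, 34, 25, 11]
  L0: [90, 95, 48, 55, 34, 25, 11]
  L1: h(90,95)=(90*31+95)%997=891 h(48,55)=(48*31+55)%997=546 h(34,25)=(34*31+25)%997=82 h(11,11)=(11*31+11)%997=352 -> [891, 546, 82, 352]
  L2: h(891,546)=(891*31+546)%997=251 h(82,352)=(82*31+352)%997=900 -> [251, 900]
  L3: h(251,900)=(251*31+900)%997=705 -> [705]
  root = 705 == target 705  ** MATCH **
Candidate C: set leaf[6] = 64 -> leaves = [52, 95, 48, 55, 34, 25, 64]
  L0: [52, 95, 48, 55, 34, 25, 64]
  L1: h(52,95)=(52*31+95)%997=710 h(48,55)=(48*31+55)%997=546 h(34,25)=(34*31+25)%997=82 h(64,64)=(64*31+64)%997=54 -> [710, 546, 82, 54]
  L2: h(710,546)=(710*31+546)%997=622 h(82,54)=(82*31+54)%997=602 -> [622, 602]
  L3: h(622,602)=(622*31+602)%997=941 -> [941]
  root = 941 != target 705
Candidate B produces the target root.

Answer: B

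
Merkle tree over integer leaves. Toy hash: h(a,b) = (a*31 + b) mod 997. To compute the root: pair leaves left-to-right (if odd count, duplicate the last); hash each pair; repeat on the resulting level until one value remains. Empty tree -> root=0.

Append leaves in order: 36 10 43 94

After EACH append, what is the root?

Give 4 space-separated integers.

After append 36 (leaves=[36]):
  L0: [36]
  root=36
After append 10 (leaves=[36, 10]):
  L0: [36, 10]
  L1: h(36,10)=(36*31+10)%997=129 -> [129]
  root=129
After append 43 (leaves=[36, 10, 43]):
  L0: [36, 10, 43]
  L1: h(36,10)=(36*31+10)%997=129 h(43,43)=(43*31+43)%997=379 -> [129, 379]
  L2: h(129,379)=(129*31+379)%997=390 -> [390]
  root=390
After append 94 (leaves=[36, 10, 43, 94]):
  L0: [36, 10, 43, 94]
  L1: h(36,10)=(36*31+10)%997=129 h(43,94)=(43*31+94)%997=430 -> [129, 430]
  L2: h(129,430)=(129*31+430)%997=441 -> [441]
  root=441

Answer: 36 129 390 441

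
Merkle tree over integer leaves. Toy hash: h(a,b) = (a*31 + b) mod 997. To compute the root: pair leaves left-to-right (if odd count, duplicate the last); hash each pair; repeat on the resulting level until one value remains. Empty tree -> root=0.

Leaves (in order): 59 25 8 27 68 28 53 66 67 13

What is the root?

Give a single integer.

L0: [59, 25, 8, 27, 68, 28, 53, 66, 67, 13]
L1: h(59,25)=(59*31+25)%997=857 h(8,27)=(8*31+27)%997=275 h(68,28)=(68*31+28)%997=142 h(53,66)=(53*31+66)%997=712 h(67,13)=(67*31+13)%997=96 -> [857, 275, 142, 712, 96]
L2: h(857,275)=(857*31+275)%997=920 h(142,712)=(142*31+712)%997=129 h(96,96)=(96*31+96)%997=81 -> [920, 129, 81]
L3: h(920,129)=(920*31+129)%997=733 h(81,81)=(81*31+81)%997=598 -> [733, 598]
L4: h(733,598)=(733*31+598)%997=390 -> [390]

Answer: 390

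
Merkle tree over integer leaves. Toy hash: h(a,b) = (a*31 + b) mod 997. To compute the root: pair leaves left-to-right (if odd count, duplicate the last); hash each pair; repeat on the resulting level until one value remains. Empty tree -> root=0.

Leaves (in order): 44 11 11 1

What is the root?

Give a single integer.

Answer: 96

Derivation:
L0: [44, 11, 11, 1]
L1: h(44,11)=(44*31+11)%997=378 h(11,1)=(11*31+1)%997=342 -> [378, 342]
L2: h(378,342)=(378*31+342)%997=96 -> [96]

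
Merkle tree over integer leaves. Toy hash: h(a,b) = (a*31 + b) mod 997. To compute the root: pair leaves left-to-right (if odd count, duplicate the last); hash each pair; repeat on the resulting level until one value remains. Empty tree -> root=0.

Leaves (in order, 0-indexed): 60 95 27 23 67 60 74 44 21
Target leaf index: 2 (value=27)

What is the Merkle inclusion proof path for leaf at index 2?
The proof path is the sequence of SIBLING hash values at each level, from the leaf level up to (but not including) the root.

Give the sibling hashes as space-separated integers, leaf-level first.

L0 (leaves): [60, 95, 27, 23, 67, 60, 74, 44, 21], target index=2
L1: h(60,95)=(60*31+95)%997=958 [pair 0] h(27,23)=(27*31+23)%997=860 [pair 1] h(67,60)=(67*31+60)%997=143 [pair 2] h(74,44)=(74*31+44)%997=344 [pair 3] h(21,21)=(21*31+21)%997=672 [pair 4] -> [958, 860, 143, 344, 672]
  Sibling for proof at L0: 23
L2: h(958,860)=(958*31+860)%997=648 [pair 0] h(143,344)=(143*31+344)%997=789 [pair 1] h(672,672)=(672*31+672)%997=567 [pair 2] -> [648, 789, 567]
  Sibling for proof at L1: 958
L3: h(648,789)=(648*31+789)%997=937 [pair 0] h(567,567)=(567*31+567)%997=198 [pair 1] -> [937, 198]
  Sibling for proof at L2: 789
L4: h(937,198)=(937*31+198)%997=332 [pair 0] -> [332]
  Sibling for proof at L3: 198
Root: 332
Proof path (sibling hashes from leaf to root): [23, 958, 789, 198]

Answer: 23 958 789 198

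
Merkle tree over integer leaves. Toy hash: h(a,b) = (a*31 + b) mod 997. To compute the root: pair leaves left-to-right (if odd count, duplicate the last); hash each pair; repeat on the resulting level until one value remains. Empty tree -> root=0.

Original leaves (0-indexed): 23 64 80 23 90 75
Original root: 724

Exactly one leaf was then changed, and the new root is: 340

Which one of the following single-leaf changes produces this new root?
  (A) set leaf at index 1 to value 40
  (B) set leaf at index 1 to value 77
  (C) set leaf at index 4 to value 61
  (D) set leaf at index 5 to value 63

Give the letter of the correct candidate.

Original leaves: [23, 64, 80, 23, 90, 75]
Target new root: 340
Try each candidate change and compute the resulting root:
Candidate A: set leaf[1] = 40 -> leaves = [23, 40, 80, 23, 90, 75]
  L0: [23, 40, 80, 23, 90, 75]
  L1: h(23,40)=(23*31+40)%997=753 h(80,23)=(80*31+23)%997=509 h(90,75)=(90*31+75)%997=871 -> [753, 509, 871]
  L2: h(753,509)=(753*31+509)%997=921 h(871,871)=(871*31+871)%997=953 -> [921, 953]
  L3: h(921,953)=(921*31+953)%997=591 -> [591]
  root = 591 != target 340
Candidate B: set leaf[1] = 77 -> leaves = [23, 77, 80, 23, 90, 75]
  L0: [23, 77, 80, 23, 90, 75]
  L1: h(23,77)=(23*31+77)%997=790 h(80,23)=(80*31+23)%997=509 h(90,75)=(90*31+75)%997=871 -> [790, 509, 871]
  L2: h(790,509)=(790*31+509)%997=74 h(871,871)=(871*31+871)%997=953 -> [74, 953]
  L3: h(74,953)=(74*31+953)%997=256 -> [256]
  root = 256 != target 340
Candidate C: set leaf[4] = 61 -> leaves = [23, 64, 80, 23, 61, 75]
  L0: [23, 64, 80, 23, 61, 75]
  L1: h(23,64)=(23*31+64)%997=777 h(80,23)=(80*31+23)%997=509 h(61,75)=(61*31+75)%997=969 -> [777, 509, 969]
  L2: h(777,509)=(777*31+509)%997=668 h(969,969)=(969*31+969)%997=101 -> [668, 101]
  L3: h(668,101)=(668*31+101)%997=869 -> [869]
  root = 869 != target 340
Candidate D: set leaf[5] = 63 -> leaves = [23, 64, 80, 23, 90, 63]
  L0: [23, 64, 80, 23, 90, 63]
  L1: h(23,64)=(23*31+64)%997=777 h(80,23)=(80*31+23)%997=509 h(90,63)=(90*31+63)%997=859 -> [777, 509, 859]
  L2: h(777,509)=(777*31+509)%997=668 h(859,859)=(859*31+859)%997=569 -> [668, 569]
  L3: h(668,569)=(668*31+569)%997=340 -> [340]
  root = 340 == target 340  ** MATCH **
Candidate D produces the target root.

Answer: D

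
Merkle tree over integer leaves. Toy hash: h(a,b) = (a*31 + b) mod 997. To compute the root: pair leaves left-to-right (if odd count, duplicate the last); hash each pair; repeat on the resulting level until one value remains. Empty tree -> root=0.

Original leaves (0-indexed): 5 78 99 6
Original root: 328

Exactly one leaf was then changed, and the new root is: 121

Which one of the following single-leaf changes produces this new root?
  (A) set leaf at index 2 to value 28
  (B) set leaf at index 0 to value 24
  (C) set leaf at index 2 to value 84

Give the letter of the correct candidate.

Answer: A

Derivation:
Original leaves: [5, 78, 99, 6]
Target new root: 121
Try each candidate change and compute the resulting root:
Candidate A: set leaf[2] = 28 -> leaves = [5, 78, 28, 6]
  L0: [5, 78, 28, 6]
  L1: h(5,78)=(5*31+78)%997=233 h(28,6)=(28*31+6)%997=874 -> [233, 874]
  L2: h(233,874)=(233*31+874)%997=121 -> [121]
  root = 121 == target 121  ** MATCH **
Candidate B: set leaf[0] = 24 -> leaves = [24, 78, 99, 6]
  L0: [24, 78, 99, 6]
  L1: h(24,78)=(24*31+78)%997=822 h(99,6)=(99*31+6)%997=84 -> [822, 84]
  L2: h(822,84)=(822*31+84)%997=641 -> [641]
  root = 641 != target 121
Candidate C: set leaf[2] = 84 -> leaves = [5, 78, 84, 6]
  L0: [5, 78, 84, 6]
  L1: h(5,78)=(5*31+78)%997=233 h(84,6)=(84*31+6)%997=616 -> [233, 616]
  L2: h(233,616)=(233*31+616)%997=860 -> [860]
  root = 860 != target 121
Candidate A produces the target root.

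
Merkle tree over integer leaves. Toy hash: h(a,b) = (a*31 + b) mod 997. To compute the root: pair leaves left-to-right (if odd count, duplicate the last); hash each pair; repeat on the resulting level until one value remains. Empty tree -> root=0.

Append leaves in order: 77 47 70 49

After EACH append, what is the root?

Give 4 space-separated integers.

Answer: 77 440 925 904

Derivation:
After append 77 (leaves=[77]):
  L0: [77]
  root=77
After append 47 (leaves=[77, 47]):
  L0: [77, 47]
  L1: h(77,47)=(77*31+47)%997=440 -> [440]
  root=440
After append 70 (leaves=[77, 47, 70]):
  L0: [77, 47, 70]
  L1: h(77,47)=(77*31+47)%997=440 h(70,70)=(70*31+70)%997=246 -> [440, 246]
  L2: h(440,246)=(440*31+246)%997=925 -> [925]
  root=925
After append 49 (leaves=[77, 47, 70, 49]):
  L0: [77, 47, 70, 49]
  L1: h(77,47)=(77*31+47)%997=440 h(70,49)=(70*31+49)%997=225 -> [440, 225]
  L2: h(440,225)=(440*31+225)%997=904 -> [904]
  root=904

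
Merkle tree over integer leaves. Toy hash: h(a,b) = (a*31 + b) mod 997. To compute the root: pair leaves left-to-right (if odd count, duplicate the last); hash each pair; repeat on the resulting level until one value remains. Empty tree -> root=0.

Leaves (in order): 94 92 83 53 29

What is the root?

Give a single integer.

L0: [94, 92, 83, 53, 29]
L1: h(94,92)=(94*31+92)%997=15 h(83,53)=(83*31+53)%997=632 h(29,29)=(29*31+29)%997=928 -> [15, 632, 928]
L2: h(15,632)=(15*31+632)%997=100 h(928,928)=(928*31+928)%997=783 -> [100, 783]
L3: h(100,783)=(100*31+783)%997=892 -> [892]

Answer: 892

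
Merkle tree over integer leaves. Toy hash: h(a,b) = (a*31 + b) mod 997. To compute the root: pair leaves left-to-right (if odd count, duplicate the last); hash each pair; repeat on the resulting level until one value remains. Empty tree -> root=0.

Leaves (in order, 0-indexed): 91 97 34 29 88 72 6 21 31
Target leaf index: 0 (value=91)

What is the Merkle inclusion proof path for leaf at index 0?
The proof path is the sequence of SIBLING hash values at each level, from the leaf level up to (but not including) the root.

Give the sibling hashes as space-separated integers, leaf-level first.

L0 (leaves): [91, 97, 34, 29, 88, 72, 6, 21, 31], target index=0
L1: h(91,97)=(91*31+97)%997=924 [pair 0] h(34,29)=(34*31+29)%997=86 [pair 1] h(88,72)=(88*31+72)%997=806 [pair 2] h(6,21)=(6*31+21)%997=207 [pair 3] h(31,31)=(31*31+31)%997=992 [pair 4] -> [924, 86, 806, 207, 992]
  Sibling for proof at L0: 97
L2: h(924,86)=(924*31+86)%997=814 [pair 0] h(806,207)=(806*31+207)%997=268 [pair 1] h(992,992)=(992*31+992)%997=837 [pair 2] -> [814, 268, 837]
  Sibling for proof at L1: 86
L3: h(814,268)=(814*31+268)%997=577 [pair 0] h(837,837)=(837*31+837)%997=862 [pair 1] -> [577, 862]
  Sibling for proof at L2: 268
L4: h(577,862)=(577*31+862)%997=803 [pair 0] -> [803]
  Sibling for proof at L3: 862
Root: 803
Proof path (sibling hashes from leaf to root): [97, 86, 268, 862]

Answer: 97 86 268 862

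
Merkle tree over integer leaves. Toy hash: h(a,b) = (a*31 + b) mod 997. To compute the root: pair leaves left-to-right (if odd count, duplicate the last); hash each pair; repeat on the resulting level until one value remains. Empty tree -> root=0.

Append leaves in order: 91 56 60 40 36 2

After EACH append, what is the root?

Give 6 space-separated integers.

After append 91 (leaves=[91]):
  L0: [91]
  root=91
After append 56 (leaves=[91, 56]):
  L0: [91, 56]
  L1: h(91,56)=(91*31+56)%997=883 -> [883]
  root=883
After append 60 (leaves=[91, 56, 60]):
  L0: [91, 56, 60]
  L1: h(91,56)=(91*31+56)%997=883 h(60,60)=(60*31+60)%997=923 -> [883, 923]
  L2: h(883,923)=(883*31+923)%997=380 -> [380]
  root=380
After append 40 (leaves=[91, 56, 60, 40]):
  L0: [91, 56, 60, 40]
  L1: h(91,56)=(91*31+56)%997=883 h(60,40)=(60*31+40)%997=903 -> [883, 903]
  L2: h(883,903)=(883*31+903)%997=360 -> [360]
  root=360
After append 36 (leaves=[91, 56, 60, 40, 36]):
  L0: [91, 56, 60, 40, 36]
  L1: h(91,56)=(91*31+56)%997=883 h(60,40)=(60*31+40)%997=903 h(36,36)=(36*31+36)%997=155 -> [883, 903, 155]
  L2: h(883,903)=(883*31+903)%997=360 h(155,155)=(155*31+155)%997=972 -> [360, 972]
  L3: h(360,972)=(360*31+972)%997=168 -> [168]
  root=168
After append 2 (leaves=[91, 56, 60, 40, 36, 2]):
  L0: [91, 56, 60, 40, 36, 2]
  L1: h(91,56)=(91*31+56)%997=883 h(60,40)=(60*31+40)%997=903 h(36,2)=(36*31+2)%997=121 -> [883, 903, 121]
  L2: h(883,903)=(883*31+903)%997=360 h(121,121)=(121*31+121)%997=881 -> [360, 881]
  L3: h(360,881)=(360*31+881)%997=77 -> [77]
  root=77

Answer: 91 883 380 360 168 77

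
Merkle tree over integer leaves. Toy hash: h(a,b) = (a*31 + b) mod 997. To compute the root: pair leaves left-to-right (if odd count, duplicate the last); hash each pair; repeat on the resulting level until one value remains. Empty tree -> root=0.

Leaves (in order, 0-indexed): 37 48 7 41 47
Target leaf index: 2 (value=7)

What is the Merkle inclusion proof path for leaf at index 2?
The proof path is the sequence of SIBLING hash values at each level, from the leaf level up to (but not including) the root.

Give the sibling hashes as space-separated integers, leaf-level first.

L0 (leaves): [37, 48, 7, 41, 47], target index=2
L1: h(37,48)=(37*31+48)%997=198 [pair 0] h(7,41)=(7*31+41)%997=258 [pair 1] h(47,47)=(47*31+47)%997=507 [pair 2] -> [198, 258, 507]
  Sibling for proof at L0: 41
L2: h(198,258)=(198*31+258)%997=414 [pair 0] h(507,507)=(507*31+507)%997=272 [pair 1] -> [414, 272]
  Sibling for proof at L1: 198
L3: h(414,272)=(414*31+272)%997=145 [pair 0] -> [145]
  Sibling for proof at L2: 272
Root: 145
Proof path (sibling hashes from leaf to root): [41, 198, 272]

Answer: 41 198 272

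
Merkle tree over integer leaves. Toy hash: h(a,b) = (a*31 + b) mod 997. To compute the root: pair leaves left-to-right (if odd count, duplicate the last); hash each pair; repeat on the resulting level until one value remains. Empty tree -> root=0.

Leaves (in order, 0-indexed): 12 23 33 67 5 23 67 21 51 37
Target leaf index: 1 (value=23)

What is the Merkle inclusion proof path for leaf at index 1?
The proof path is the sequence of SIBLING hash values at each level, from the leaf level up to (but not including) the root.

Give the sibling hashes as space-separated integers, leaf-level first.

Answer: 12 93 637 815

Derivation:
L0 (leaves): [12, 23, 33, 67, 5, 23, 67, 21, 51, 37], target index=1
L1: h(12,23)=(12*31+23)%997=395 [pair 0] h(33,67)=(33*31+67)%997=93 [pair 1] h(5,23)=(5*31+23)%997=178 [pair 2] h(67,21)=(67*31+21)%997=104 [pair 3] h(51,37)=(51*31+37)%997=621 [pair 4] -> [395, 93, 178, 104, 621]
  Sibling for proof at L0: 12
L2: h(395,93)=(395*31+93)%997=374 [pair 0] h(178,104)=(178*31+104)%997=637 [pair 1] h(621,621)=(621*31+621)%997=929 [pair 2] -> [374, 637, 929]
  Sibling for proof at L1: 93
L3: h(374,637)=(374*31+637)%997=267 [pair 0] h(929,929)=(929*31+929)%997=815 [pair 1] -> [267, 815]
  Sibling for proof at L2: 637
L4: h(267,815)=(267*31+815)%997=119 [pair 0] -> [119]
  Sibling for proof at L3: 815
Root: 119
Proof path (sibling hashes from leaf to root): [12, 93, 637, 815]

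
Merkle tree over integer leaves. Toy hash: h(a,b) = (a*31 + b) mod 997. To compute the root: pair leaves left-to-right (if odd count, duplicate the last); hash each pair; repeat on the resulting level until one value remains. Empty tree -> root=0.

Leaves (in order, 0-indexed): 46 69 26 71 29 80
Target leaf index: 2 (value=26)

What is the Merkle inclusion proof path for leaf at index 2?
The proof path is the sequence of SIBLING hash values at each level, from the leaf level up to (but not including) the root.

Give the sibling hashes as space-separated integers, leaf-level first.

L0 (leaves): [46, 69, 26, 71, 29, 80], target index=2
L1: h(46,69)=(46*31+69)%997=498 [pair 0] h(26,71)=(26*31+71)%997=877 [pair 1] h(29,80)=(29*31+80)%997=979 [pair 2] -> [498, 877, 979]
  Sibling for proof at L0: 71
L2: h(498,877)=(498*31+877)%997=363 [pair 0] h(979,979)=(979*31+979)%997=421 [pair 1] -> [363, 421]
  Sibling for proof at L1: 498
L3: h(363,421)=(363*31+421)%997=707 [pair 0] -> [707]
  Sibling for proof at L2: 421
Root: 707
Proof path (sibling hashes from leaf to root): [71, 498, 421]

Answer: 71 498 421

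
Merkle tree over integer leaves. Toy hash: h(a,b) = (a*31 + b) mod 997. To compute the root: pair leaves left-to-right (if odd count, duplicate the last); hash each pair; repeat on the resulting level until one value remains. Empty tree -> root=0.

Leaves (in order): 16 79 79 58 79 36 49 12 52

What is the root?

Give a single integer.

L0: [16, 79, 79, 58, 79, 36, 49, 12, 52]
L1: h(16,79)=(16*31+79)%997=575 h(79,58)=(79*31+58)%997=513 h(79,36)=(79*31+36)%997=491 h(49,12)=(49*31+12)%997=534 h(52,52)=(52*31+52)%997=667 -> [575, 513, 491, 534, 667]
L2: h(575,513)=(575*31+513)%997=392 h(491,534)=(491*31+534)%997=800 h(667,667)=(667*31+667)%997=407 -> [392, 800, 407]
L3: h(392,800)=(392*31+800)%997=988 h(407,407)=(407*31+407)%997=63 -> [988, 63]
L4: h(988,63)=(988*31+63)%997=781 -> [781]

Answer: 781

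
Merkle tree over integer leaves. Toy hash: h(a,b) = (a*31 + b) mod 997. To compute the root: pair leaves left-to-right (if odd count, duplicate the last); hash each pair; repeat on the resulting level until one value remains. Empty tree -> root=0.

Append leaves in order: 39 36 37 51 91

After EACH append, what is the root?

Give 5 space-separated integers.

Answer: 39 248 896 910 757

Derivation:
After append 39 (leaves=[39]):
  L0: [39]
  root=39
After append 36 (leaves=[39, 36]):
  L0: [39, 36]
  L1: h(39,36)=(39*31+36)%997=248 -> [248]
  root=248
After append 37 (leaves=[39, 36, 37]):
  L0: [39, 36, 37]
  L1: h(39,36)=(39*31+36)%997=248 h(37,37)=(37*31+37)%997=187 -> [248, 187]
  L2: h(248,187)=(248*31+187)%997=896 -> [896]
  root=896
After append 51 (leaves=[39, 36, 37, 51]):
  L0: [39, 36, 37, 51]
  L1: h(39,36)=(39*31+36)%997=248 h(37,51)=(37*31+51)%997=201 -> [248, 201]
  L2: h(248,201)=(248*31+201)%997=910 -> [910]
  root=910
After append 91 (leaves=[39, 36, 37, 51, 91]):
  L0: [39, 36, 37, 51, 91]
  L1: h(39,36)=(39*31+36)%997=248 h(37,51)=(37*31+51)%997=201 h(91,91)=(91*31+91)%997=918 -> [248, 201, 918]
  L2: h(248,201)=(248*31+201)%997=910 h(918,918)=(918*31+918)%997=463 -> [910, 463]
  L3: h(910,463)=(910*31+463)%997=757 -> [757]
  root=757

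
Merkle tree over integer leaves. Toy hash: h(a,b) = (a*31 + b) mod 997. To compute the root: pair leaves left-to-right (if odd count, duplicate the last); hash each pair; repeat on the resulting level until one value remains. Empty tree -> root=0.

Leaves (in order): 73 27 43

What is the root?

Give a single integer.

L0: [73, 27, 43]
L1: h(73,27)=(73*31+27)%997=296 h(43,43)=(43*31+43)%997=379 -> [296, 379]
L2: h(296,379)=(296*31+379)%997=582 -> [582]

Answer: 582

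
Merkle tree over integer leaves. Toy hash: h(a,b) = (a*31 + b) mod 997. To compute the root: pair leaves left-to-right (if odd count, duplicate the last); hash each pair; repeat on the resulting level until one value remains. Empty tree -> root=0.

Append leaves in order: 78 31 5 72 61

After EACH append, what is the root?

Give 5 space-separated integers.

After append 78 (leaves=[78]):
  L0: [78]
  root=78
After append 31 (leaves=[78, 31]):
  L0: [78, 31]
  L1: h(78,31)=(78*31+31)%997=455 -> [455]
  root=455
After append 5 (leaves=[78, 31, 5]):
  L0: [78, 31, 5]
  L1: h(78,31)=(78*31+31)%997=455 h(5,5)=(5*31+5)%997=160 -> [455, 160]
  L2: h(455,160)=(455*31+160)%997=307 -> [307]
  root=307
After append 72 (leaves=[78, 31, 5, 72]):
  L0: [78, 31, 5, 72]
  L1: h(78,31)=(78*31+31)%997=455 h(5,72)=(5*31+72)%997=227 -> [455, 227]
  L2: h(455,227)=(455*31+227)%997=374 -> [374]
  root=374
After append 61 (leaves=[78, 31, 5, 72, 61]):
  L0: [78, 31, 5, 72, 61]
  L1: h(78,31)=(78*31+31)%997=455 h(5,72)=(5*31+72)%997=227 h(61,61)=(61*31+61)%997=955 -> [455, 227, 955]
  L2: h(455,227)=(455*31+227)%997=374 h(955,955)=(955*31+955)%997=650 -> [374, 650]
  L3: h(374,650)=(374*31+650)%997=280 -> [280]
  root=280

Answer: 78 455 307 374 280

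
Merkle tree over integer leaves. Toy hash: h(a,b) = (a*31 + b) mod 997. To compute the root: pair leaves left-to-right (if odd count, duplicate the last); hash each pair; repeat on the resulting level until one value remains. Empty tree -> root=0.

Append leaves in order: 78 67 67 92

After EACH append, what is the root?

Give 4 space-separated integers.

After append 78 (leaves=[78]):
  L0: [78]
  root=78
After append 67 (leaves=[78, 67]):
  L0: [78, 67]
  L1: h(78,67)=(78*31+67)%997=491 -> [491]
  root=491
After append 67 (leaves=[78, 67, 67]):
  L0: [78, 67, 67]
  L1: h(78,67)=(78*31+67)%997=491 h(67,67)=(67*31+67)%997=150 -> [491, 150]
  L2: h(491,150)=(491*31+150)%997=416 -> [416]
  root=416
After append 92 (leaves=[78, 67, 67, 92]):
  L0: [78, 67, 67, 92]
  L1: h(78,67)=(78*31+67)%997=491 h(67,92)=(67*31+92)%997=175 -> [491, 175]
  L2: h(491,175)=(491*31+175)%997=441 -> [441]
  root=441

Answer: 78 491 416 441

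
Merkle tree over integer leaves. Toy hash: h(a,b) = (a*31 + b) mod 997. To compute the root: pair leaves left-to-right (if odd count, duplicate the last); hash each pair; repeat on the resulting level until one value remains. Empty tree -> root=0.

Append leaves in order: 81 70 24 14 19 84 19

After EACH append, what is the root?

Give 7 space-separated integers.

After append 81 (leaves=[81]):
  L0: [81]
  root=81
After append 70 (leaves=[81, 70]):
  L0: [81, 70]
  L1: h(81,70)=(81*31+70)%997=587 -> [587]
  root=587
After append 24 (leaves=[81, 70, 24]):
  L0: [81, 70, 24]
  L1: h(81,70)=(81*31+70)%997=587 h(24,24)=(24*31+24)%997=768 -> [587, 768]
  L2: h(587,768)=(587*31+768)%997=22 -> [22]
  root=22
After append 14 (leaves=[81, 70, 24, 14]):
  L0: [81, 70, 24, 14]
  L1: h(81,70)=(81*31+70)%997=587 h(24,14)=(24*31+14)%997=758 -> [587, 758]
  L2: h(587,758)=(587*31+758)%997=12 -> [12]
  root=12
After append 19 (leaves=[81, 70, 24, 14, 19]):
  L0: [81, 70, 24, 14, 19]
  L1: h(81,70)=(81*31+70)%997=587 h(24,14)=(24*31+14)%997=758 h(19,19)=(19*31+19)%997=608 -> [587, 758, 608]
  L2: h(587,758)=(587*31+758)%997=12 h(608,608)=(608*31+608)%997=513 -> [12, 513]
  L3: h(12,513)=(12*31+513)%997=885 -> [885]
  root=885
After append 84 (leaves=[81, 70, 24, 14, 19, 84]):
  L0: [81, 70, 24, 14, 19, 84]
  L1: h(81,70)=(81*31+70)%997=587 h(24,14)=(24*31+14)%997=758 h(19,84)=(19*31+84)%997=673 -> [587, 758, 673]
  L2: h(587,758)=(587*31+758)%997=12 h(673,673)=(673*31+673)%997=599 -> [12, 599]
  L3: h(12,599)=(12*31+599)%997=971 -> [971]
  root=971
After append 19 (leaves=[81, 70, 24, 14, 19, 84, 19]):
  L0: [81, 70, 24, 14, 19, 84, 19]
  L1: h(81,70)=(81*31+70)%997=587 h(24,14)=(24*31+14)%997=758 h(19,84)=(19*31+84)%997=673 h(19,19)=(19*31+19)%997=608 -> [587, 758, 673, 608]
  L2: h(587,758)=(587*31+758)%997=12 h(673,608)=(673*31+608)%997=534 -> [12, 534]
  L3: h(12,534)=(12*31+534)%997=906 -> [906]
  root=906

Answer: 81 587 22 12 885 971 906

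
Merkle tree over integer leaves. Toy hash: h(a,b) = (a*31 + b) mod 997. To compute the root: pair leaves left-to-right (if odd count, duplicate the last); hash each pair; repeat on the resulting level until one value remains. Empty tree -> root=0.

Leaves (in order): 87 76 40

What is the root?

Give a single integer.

Answer: 504

Derivation:
L0: [87, 76, 40]
L1: h(87,76)=(87*31+76)%997=779 h(40,40)=(40*31+40)%997=283 -> [779, 283]
L2: h(779,283)=(779*31+283)%997=504 -> [504]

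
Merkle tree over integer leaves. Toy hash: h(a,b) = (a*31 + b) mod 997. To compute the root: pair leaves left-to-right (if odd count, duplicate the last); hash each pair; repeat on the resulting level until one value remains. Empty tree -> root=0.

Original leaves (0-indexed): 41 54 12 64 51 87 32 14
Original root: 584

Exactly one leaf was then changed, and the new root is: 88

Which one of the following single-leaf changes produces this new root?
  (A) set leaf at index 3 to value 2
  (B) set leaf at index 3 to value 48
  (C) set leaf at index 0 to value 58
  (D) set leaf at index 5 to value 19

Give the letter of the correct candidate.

Answer: B

Derivation:
Original leaves: [41, 54, 12, 64, 51, 87, 32, 14]
Target new root: 88
Try each candidate change and compute the resulting root:
Candidate A: set leaf[3] = 2 -> leaves = [41, 54, 12, 2, 51, 87, 32, 14]
  L0: [41, 54, 12, 2, 51, 87, 32, 14]
  L1: h(41,54)=(41*31+54)%997=328 h(12,2)=(12*31+2)%997=374 h(51,87)=(51*31+87)%997=671 h(32,14)=(32*31+14)%997=9 -> [328, 374, 671, 9]
  L2: h(328,374)=(328*31+374)%997=572 h(671,9)=(671*31+9)%997=870 -> [572, 870]
  L3: h(572,870)=(572*31+870)%997=656 -> [656]
  root = 656 != target 88
Candidate B: set leaf[3] = 48 -> leaves = [41, 54, 12, 48, 51, 87, 32, 14]
  L0: [41, 54, 12, 48, 51, 87, 32, 14]
  L1: h(41,54)=(41*31+54)%997=328 h(12,48)=(12*31+48)%997=420 h(51,87)=(51*31+87)%997=671 h(32,14)=(32*31+14)%997=9 -> [328, 420, 671, 9]
  L2: h(328,420)=(328*31+420)%997=618 h(671,9)=(671*31+9)%997=870 -> [618, 870]
  L3: h(618,870)=(618*31+870)%997=88 -> [88]
  root = 88 == target 88  ** MATCH **
Candidate C: set leaf[0] = 58 -> leaves = [58, 54, 12, 64, 51, 87, 32, 14]
  L0: [58, 54, 12, 64, 51, 87, 32, 14]
  L1: h(58,54)=(58*31+54)%997=855 h(12,64)=(12*31+64)%997=436 h(51,87)=(51*31+87)%997=671 h(32,14)=(32*31+14)%997=9 -> [855, 436, 671, 9]
  L2: h(855,436)=(855*31+436)%997=22 h(671,9)=(671*31+9)%997=870 -> [22, 870]
  L3: h(22,870)=(22*31+870)%997=555 -> [555]
  root = 555 != target 88
Candidate D: set leaf[5] = 19 -> leaves = [41, 54, 12, 64, 51, 19, 32, 14]
  L0: [41, 54, 12, 64, 51, 19, 32, 14]
  L1: h(41,54)=(41*31+54)%997=328 h(12,64)=(12*31+64)%997=436 h(51,19)=(51*31+19)%997=603 h(32,14)=(32*31+14)%997=9 -> [328, 436, 603, 9]
  L2: h(328,436)=(328*31+436)%997=634 h(603,9)=(603*31+9)%997=756 -> [634, 756]
  L3: h(634,756)=(634*31+756)%997=470 -> [470]
  root = 470 != target 88
Candidate B produces the target root.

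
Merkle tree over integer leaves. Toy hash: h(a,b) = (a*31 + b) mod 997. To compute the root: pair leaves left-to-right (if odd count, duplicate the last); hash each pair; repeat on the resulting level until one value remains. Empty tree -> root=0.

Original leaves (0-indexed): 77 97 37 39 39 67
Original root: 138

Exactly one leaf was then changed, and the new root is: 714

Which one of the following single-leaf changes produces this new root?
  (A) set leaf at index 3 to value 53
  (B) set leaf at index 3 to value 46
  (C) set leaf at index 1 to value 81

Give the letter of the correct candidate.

Answer: C

Derivation:
Original leaves: [77, 97, 37, 39, 39, 67]
Target new root: 714
Try each candidate change and compute the resulting root:
Candidate A: set leaf[3] = 53 -> leaves = [77, 97, 37, 53, 39, 67]
  L0: [77, 97, 37, 53, 39, 67]
  L1: h(77,97)=(77*31+97)%997=490 h(37,53)=(37*31+53)%997=203 h(39,67)=(39*31+67)%997=279 -> [490, 203, 279]
  L2: h(490,203)=(490*31+203)%997=438 h(279,279)=(279*31+279)%997=952 -> [438, 952]
  L3: h(438,952)=(438*31+952)%997=572 -> [572]
  root = 572 != target 714
Candidate B: set leaf[3] = 46 -> leaves = [77, 97, 37, 46, 39, 67]
  L0: [77, 97, 37, 46, 39, 67]
  L1: h(77,97)=(77*31+97)%997=490 h(37,46)=(37*31+46)%997=196 h(39,67)=(39*31+67)%997=279 -> [490, 196, 279]
  L2: h(490,196)=(490*31+196)%997=431 h(279,279)=(279*31+279)%997=952 -> [431, 952]
  L3: h(431,952)=(431*31+952)%997=355 -> [355]
  root = 355 != target 714
Candidate C: set leaf[1] = 81 -> leaves = [77, 81, 37, 39, 39, 67]
  L0: [77, 81, 37, 39, 39, 67]
  L1: h(77,81)=(77*31+81)%997=474 h(37,39)=(37*31+39)%997=189 h(39,67)=(39*31+67)%997=279 -> [474, 189, 279]
  L2: h(474,189)=(474*31+189)%997=925 h(279,279)=(279*31+279)%997=952 -> [925, 952]
  L3: h(925,952)=(925*31+952)%997=714 -> [714]
  root = 714 == target 714  ** MATCH **
Candidate C produces the target root.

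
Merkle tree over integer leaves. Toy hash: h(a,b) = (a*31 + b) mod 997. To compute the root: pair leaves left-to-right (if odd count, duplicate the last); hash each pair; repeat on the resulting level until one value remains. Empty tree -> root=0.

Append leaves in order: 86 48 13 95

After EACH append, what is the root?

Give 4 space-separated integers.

After append 86 (leaves=[86]):
  L0: [86]
  root=86
After append 48 (leaves=[86, 48]):
  L0: [86, 48]
  L1: h(86,48)=(86*31+48)%997=720 -> [720]
  root=720
After append 13 (leaves=[86, 48, 13]):
  L0: [86, 48, 13]
  L1: h(86,48)=(86*31+48)%997=720 h(13,13)=(13*31+13)%997=416 -> [720, 416]
  L2: h(720,416)=(720*31+416)%997=802 -> [802]
  root=802
After append 95 (leaves=[86, 48, 13, 95]):
  L0: [86, 48, 13, 95]
  L1: h(86,48)=(86*31+48)%997=720 h(13,95)=(13*31+95)%997=498 -> [720, 498]
  L2: h(720,498)=(720*31+498)%997=884 -> [884]
  root=884

Answer: 86 720 802 884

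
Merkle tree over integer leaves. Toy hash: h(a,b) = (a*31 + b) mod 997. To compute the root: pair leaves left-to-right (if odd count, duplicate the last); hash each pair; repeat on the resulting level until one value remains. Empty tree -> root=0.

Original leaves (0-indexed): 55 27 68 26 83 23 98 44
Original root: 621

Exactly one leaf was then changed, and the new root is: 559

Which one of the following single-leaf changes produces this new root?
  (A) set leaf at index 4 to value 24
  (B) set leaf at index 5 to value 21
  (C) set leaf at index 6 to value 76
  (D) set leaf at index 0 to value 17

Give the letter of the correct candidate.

Answer: B

Derivation:
Original leaves: [55, 27, 68, 26, 83, 23, 98, 44]
Target new root: 559
Try each candidate change and compute the resulting root:
Candidate A: set leaf[4] = 24 -> leaves = [55, 27, 68, 26, 24, 23, 98, 44]
  L0: [55, 27, 68, 26, 24, 23, 98, 44]
  L1: h(55,27)=(55*31+27)%997=735 h(68,26)=(68*31+26)%997=140 h(24,23)=(24*31+23)%997=767 h(98,44)=(98*31+44)%997=91 -> [735, 140, 767, 91]
  L2: h(735,140)=(735*31+140)%997=991 h(767,91)=(767*31+91)%997=937 -> [991, 937]
  L3: h(991,937)=(991*31+937)%997=751 -> [751]
  root = 751 != target 559
Candidate B: set leaf[5] = 21 -> leaves = [55, 27, 68, 26, 83, 21, 98, 44]
  L0: [55, 27, 68, 26, 83, 21, 98, 44]
  L1: h(55,27)=(55*31+27)%997=735 h(68,26)=(68*31+26)%997=140 h(83,21)=(83*31+21)%997=600 h(98,44)=(98*31+44)%997=91 -> [735, 140, 600, 91]
  L2: h(735,140)=(735*31+140)%997=991 h(600,91)=(600*31+91)%997=745 -> [991, 745]
  L3: h(991,745)=(991*31+745)%997=559 -> [559]
  root = 559 == target 559  ** MATCH **
Candidate C: set leaf[6] = 76 -> leaves = [55, 27, 68, 26, 83, 23, 76, 44]
  L0: [55, 27, 68, 26, 83, 23, 76, 44]
  L1: h(55,27)=(55*31+27)%997=735 h(68,26)=(68*31+26)%997=140 h(83,23)=(83*31+23)%997=602 h(76,44)=(76*31+44)%997=406 -> [735, 140, 602, 406]
  L2: h(735,140)=(735*31+140)%997=991 h(602,406)=(602*31+406)%997=125 -> [991, 125]
  L3: h(991,125)=(991*31+125)%997=936 -> [936]
  root = 936 != target 559
Candidate D: set leaf[0] = 17 -> leaves = [17, 27, 68, 26, 83, 23, 98, 44]
  L0: [17, 27, 68, 26, 83, 23, 98, 44]
  L1: h(17,27)=(17*31+27)%997=554 h(68,26)=(68*31+26)%997=140 h(83,23)=(83*31+23)%997=602 h(98,44)=(98*31+44)%997=91 -> [554, 140, 602, 91]
  L2: h(554,140)=(554*31+140)%997=365 h(602,91)=(602*31+91)%997=807 -> [365, 807]
  L3: h(365,807)=(365*31+807)%997=158 -> [158]
  root = 158 != target 559
Candidate B produces the target root.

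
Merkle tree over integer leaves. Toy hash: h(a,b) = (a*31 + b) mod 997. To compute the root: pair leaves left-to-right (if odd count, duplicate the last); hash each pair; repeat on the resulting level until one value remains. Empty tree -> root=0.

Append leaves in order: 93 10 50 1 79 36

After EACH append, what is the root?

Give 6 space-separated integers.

After append 93 (leaves=[93]):
  L0: [93]
  root=93
After append 10 (leaves=[93, 10]):
  L0: [93, 10]
  L1: h(93,10)=(93*31+10)%997=899 -> [899]
  root=899
After append 50 (leaves=[93, 10, 50]):
  L0: [93, 10, 50]
  L1: h(93,10)=(93*31+10)%997=899 h(50,50)=(50*31+50)%997=603 -> [899, 603]
  L2: h(899,603)=(899*31+603)%997=556 -> [556]
  root=556
After append 1 (leaves=[93, 10, 50, 1]):
  L0: [93, 10, 50, 1]
  L1: h(93,10)=(93*31+10)%997=899 h(50,1)=(50*31+1)%997=554 -> [899, 554]
  L2: h(899,554)=(899*31+554)%997=507 -> [507]
  root=507
After append 79 (leaves=[93, 10, 50, 1, 79]):
  L0: [93, 10, 50, 1, 79]
  L1: h(93,10)=(93*31+10)%997=899 h(50,1)=(50*31+1)%997=554 h(79,79)=(79*31+79)%997=534 -> [899, 554, 534]
  L2: h(899,554)=(899*31+554)%997=507 h(534,534)=(534*31+534)%997=139 -> [507, 139]
  L3: h(507,139)=(507*31+139)%997=901 -> [901]
  root=901
After append 36 (leaves=[93, 10, 50, 1, 79, 36]):
  L0: [93, 10, 50, 1, 79, 36]
  L1: h(93,10)=(93*31+10)%997=899 h(50,1)=(50*31+1)%997=554 h(79,36)=(79*31+36)%997=491 -> [899, 554, 491]
  L2: h(899,554)=(899*31+554)%997=507 h(491,491)=(491*31+491)%997=757 -> [507, 757]
  L3: h(507,757)=(507*31+757)%997=522 -> [522]
  root=522

Answer: 93 899 556 507 901 522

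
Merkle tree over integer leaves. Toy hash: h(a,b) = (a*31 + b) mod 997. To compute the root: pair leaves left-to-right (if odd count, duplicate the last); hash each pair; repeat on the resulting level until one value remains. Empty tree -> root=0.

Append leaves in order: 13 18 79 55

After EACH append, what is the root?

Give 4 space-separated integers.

Answer: 13 421 624 600

Derivation:
After append 13 (leaves=[13]):
  L0: [13]
  root=13
After append 18 (leaves=[13, 18]):
  L0: [13, 18]
  L1: h(13,18)=(13*31+18)%997=421 -> [421]
  root=421
After append 79 (leaves=[13, 18, 79]):
  L0: [13, 18, 79]
  L1: h(13,18)=(13*31+18)%997=421 h(79,79)=(79*31+79)%997=534 -> [421, 534]
  L2: h(421,534)=(421*31+534)%997=624 -> [624]
  root=624
After append 55 (leaves=[13, 18, 79, 55]):
  L0: [13, 18, 79, 55]
  L1: h(13,18)=(13*31+18)%997=421 h(79,55)=(79*31+55)%997=510 -> [421, 510]
  L2: h(421,510)=(421*31+510)%997=600 -> [600]
  root=600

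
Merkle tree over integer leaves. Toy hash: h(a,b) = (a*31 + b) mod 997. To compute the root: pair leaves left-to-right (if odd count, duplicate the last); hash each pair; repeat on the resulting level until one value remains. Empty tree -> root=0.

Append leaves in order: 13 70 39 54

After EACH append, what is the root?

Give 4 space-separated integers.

After append 13 (leaves=[13]):
  L0: [13]
  root=13
After append 70 (leaves=[13, 70]):
  L0: [13, 70]
  L1: h(13,70)=(13*31+70)%997=473 -> [473]
  root=473
After append 39 (leaves=[13, 70, 39]):
  L0: [13, 70, 39]
  L1: h(13,70)=(13*31+70)%997=473 h(39,39)=(39*31+39)%997=251 -> [473, 251]
  L2: h(473,251)=(473*31+251)%997=956 -> [956]
  root=956
After append 54 (leaves=[13, 70, 39, 54]):
  L0: [13, 70, 39, 54]
  L1: h(13,70)=(13*31+70)%997=473 h(39,54)=(39*31+54)%997=266 -> [473, 266]
  L2: h(473,266)=(473*31+266)%997=971 -> [971]
  root=971

Answer: 13 473 956 971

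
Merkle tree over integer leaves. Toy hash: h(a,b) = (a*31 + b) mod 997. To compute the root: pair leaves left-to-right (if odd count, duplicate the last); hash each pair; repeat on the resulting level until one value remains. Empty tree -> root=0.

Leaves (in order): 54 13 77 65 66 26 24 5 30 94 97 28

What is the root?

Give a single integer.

L0: [54, 13, 77, 65, 66, 26, 24, 5, 30, 94, 97, 28]
L1: h(54,13)=(54*31+13)%997=690 h(77,65)=(77*31+65)%997=458 h(66,26)=(66*31+26)%997=78 h(24,5)=(24*31+5)%997=749 h(30,94)=(30*31+94)%997=27 h(97,28)=(97*31+28)%997=44 -> [690, 458, 78, 749, 27, 44]
L2: h(690,458)=(690*31+458)%997=911 h(78,749)=(78*31+749)%997=176 h(27,44)=(27*31+44)%997=881 -> [911, 176, 881]
L3: h(911,176)=(911*31+176)%997=501 h(881,881)=(881*31+881)%997=276 -> [501, 276]
L4: h(501,276)=(501*31+276)%997=852 -> [852]

Answer: 852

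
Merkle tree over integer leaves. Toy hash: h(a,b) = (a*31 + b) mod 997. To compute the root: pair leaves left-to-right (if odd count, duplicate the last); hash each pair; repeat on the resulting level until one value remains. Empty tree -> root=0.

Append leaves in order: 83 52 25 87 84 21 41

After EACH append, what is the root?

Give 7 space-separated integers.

Answer: 83 631 421 483 292 270 951

Derivation:
After append 83 (leaves=[83]):
  L0: [83]
  root=83
After append 52 (leaves=[83, 52]):
  L0: [83, 52]
  L1: h(83,52)=(83*31+52)%997=631 -> [631]
  root=631
After append 25 (leaves=[83, 52, 25]):
  L0: [83, 52, 25]
  L1: h(83,52)=(83*31+52)%997=631 h(25,25)=(25*31+25)%997=800 -> [631, 800]
  L2: h(631,800)=(631*31+800)%997=421 -> [421]
  root=421
After append 87 (leaves=[83, 52, 25, 87]):
  L0: [83, 52, 25, 87]
  L1: h(83,52)=(83*31+52)%997=631 h(25,87)=(25*31+87)%997=862 -> [631, 862]
  L2: h(631,862)=(631*31+862)%997=483 -> [483]
  root=483
After append 84 (leaves=[83, 52, 25, 87, 84]):
  L0: [83, 52, 25, 87, 84]
  L1: h(83,52)=(83*31+52)%997=631 h(25,87)=(25*31+87)%997=862 h(84,84)=(84*31+84)%997=694 -> [631, 862, 694]
  L2: h(631,862)=(631*31+862)%997=483 h(694,694)=(694*31+694)%997=274 -> [483, 274]
  L3: h(483,274)=(483*31+274)%997=292 -> [292]
  root=292
After append 21 (leaves=[83, 52, 25, 87, 84, 21]):
  L0: [83, 52, 25, 87, 84, 21]
  L1: h(83,52)=(83*31+52)%997=631 h(25,87)=(25*31+87)%997=862 h(84,21)=(84*31+21)%997=631 -> [631, 862, 631]
  L2: h(631,862)=(631*31+862)%997=483 h(631,631)=(631*31+631)%997=252 -> [483, 252]
  L3: h(483,252)=(483*31+252)%997=270 -> [270]
  root=270
After append 41 (leaves=[83, 52, 25, 87, 84, 21, 41]):
  L0: [83, 52, 25, 87, 84, 21, 41]
  L1: h(83,52)=(83*31+52)%997=631 h(25,87)=(25*31+87)%997=862 h(84,21)=(84*31+21)%997=631 h(41,41)=(41*31+41)%997=315 -> [631, 862, 631, 315]
  L2: h(631,862)=(631*31+862)%997=483 h(631,315)=(631*31+315)%997=933 -> [483, 933]
  L3: h(483,933)=(483*31+933)%997=951 -> [951]
  root=951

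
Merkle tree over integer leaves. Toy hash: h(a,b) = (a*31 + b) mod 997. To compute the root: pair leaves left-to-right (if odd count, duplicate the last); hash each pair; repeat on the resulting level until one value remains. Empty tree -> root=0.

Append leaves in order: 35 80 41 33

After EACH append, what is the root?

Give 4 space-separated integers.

After append 35 (leaves=[35]):
  L0: [35]
  root=35
After append 80 (leaves=[35, 80]):
  L0: [35, 80]
  L1: h(35,80)=(35*31+80)%997=168 -> [168]
  root=168
After append 41 (leaves=[35, 80, 41]):
  L0: [35, 80, 41]
  L1: h(35,80)=(35*31+80)%997=168 h(41,41)=(41*31+41)%997=315 -> [168, 315]
  L2: h(168,315)=(168*31+315)%997=538 -> [538]
  root=538
After append 33 (leaves=[35, 80, 41, 33]):
  L0: [35, 80, 41, 33]
  L1: h(35,80)=(35*31+80)%997=168 h(41,33)=(41*31+33)%997=307 -> [168, 307]
  L2: h(168,307)=(168*31+307)%997=530 -> [530]
  root=530

Answer: 35 168 538 530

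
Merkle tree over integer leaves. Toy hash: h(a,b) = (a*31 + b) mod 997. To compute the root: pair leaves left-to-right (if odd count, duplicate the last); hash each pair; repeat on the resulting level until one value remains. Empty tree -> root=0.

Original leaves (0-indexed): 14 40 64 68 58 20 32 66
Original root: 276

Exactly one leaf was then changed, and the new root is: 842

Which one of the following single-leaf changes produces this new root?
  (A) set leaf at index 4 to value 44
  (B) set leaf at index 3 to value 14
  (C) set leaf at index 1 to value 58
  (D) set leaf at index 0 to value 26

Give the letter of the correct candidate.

Answer: D

Derivation:
Original leaves: [14, 40, 64, 68, 58, 20, 32, 66]
Target new root: 842
Try each candidate change and compute the resulting root:
Candidate A: set leaf[4] = 44 -> leaves = [14, 40, 64, 68, 44, 20, 32, 66]
  L0: [14, 40, 64, 68, 44, 20, 32, 66]
  L1: h(14,40)=(14*31+40)%997=474 h(64,68)=(64*31+68)%997=58 h(44,20)=(44*31+20)%997=387 h(32,66)=(32*31+66)%997=61 -> [474, 58, 387, 61]
  L2: h(474,58)=(474*31+58)%997=794 h(387,61)=(387*31+61)%997=94 -> [794, 94]
  L3: h(794,94)=(794*31+94)%997=780 -> [780]
  root = 780 != target 842
Candidate B: set leaf[3] = 14 -> leaves = [14, 40, 64, 14, 58, 20, 32, 66]
  L0: [14, 40, 64, 14, 58, 20, 32, 66]
  L1: h(14,40)=(14*31+40)%997=474 h(64,14)=(64*31+14)%997=4 h(58,20)=(58*31+20)%997=821 h(32,66)=(32*31+66)%997=61 -> [474, 4, 821, 61]
  L2: h(474,4)=(474*31+4)%997=740 h(821,61)=(821*31+61)%997=587 -> [740, 587]
  L3: h(740,587)=(740*31+587)%997=596 -> [596]
  root = 596 != target 842
Candidate C: set leaf[1] = 58 -> leaves = [14, 58, 64, 68, 58, 20, 32, 66]
  L0: [14, 58, 64, 68, 58, 20, 32, 66]
  L1: h(14,58)=(14*31+58)%997=492 h(64,68)=(64*31+68)%997=58 h(58,20)=(58*31+20)%997=821 h(32,66)=(32*31+66)%997=61 -> [492, 58, 821, 61]
  L2: h(492,58)=(492*31+58)%997=355 h(821,61)=(821*31+61)%997=587 -> [355, 587]
  L3: h(355,587)=(355*31+587)%997=625 -> [625]
  root = 625 != target 842
Candidate D: set leaf[0] = 26 -> leaves = [26, 40, 64, 68, 58, 20, 32, 66]
  L0: [26, 40, 64, 68, 58, 20, 32, 66]
  L1: h(26,40)=(26*31+40)%997=846 h(64,68)=(64*31+68)%997=58 h(58,20)=(58*31+20)%997=821 h(32,66)=(32*31+66)%997=61 -> [846, 58, 821, 61]
  L2: h(846,58)=(846*31+58)%997=362 h(821,61)=(821*31+61)%997=587 -> [362, 587]
  L3: h(362,587)=(362*31+587)%997=842 -> [842]
  root = 842 == target 842  ** MATCH **
Candidate D produces the target root.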